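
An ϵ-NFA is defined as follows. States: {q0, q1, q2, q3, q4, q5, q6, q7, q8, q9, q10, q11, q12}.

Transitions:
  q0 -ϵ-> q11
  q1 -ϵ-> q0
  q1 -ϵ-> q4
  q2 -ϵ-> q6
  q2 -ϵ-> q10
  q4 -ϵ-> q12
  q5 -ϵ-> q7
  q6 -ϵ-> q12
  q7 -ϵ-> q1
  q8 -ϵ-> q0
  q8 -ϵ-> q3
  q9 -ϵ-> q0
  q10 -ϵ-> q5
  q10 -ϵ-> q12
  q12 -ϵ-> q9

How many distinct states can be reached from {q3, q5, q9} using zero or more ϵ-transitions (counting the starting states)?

Start with {q3, q5, q9}.
From q5 via ϵ: add q7.
From q9 via ϵ: add q0.
From q0 via ϵ: add q11.
From q7 via ϵ: add q1.
From q1 via ϵ: add q4.
From q4 via ϵ: add q12.
ϵ-closure = {q0, q1, q3, q4, q5, q7, q9, q11, q12}, which has 9 states.

9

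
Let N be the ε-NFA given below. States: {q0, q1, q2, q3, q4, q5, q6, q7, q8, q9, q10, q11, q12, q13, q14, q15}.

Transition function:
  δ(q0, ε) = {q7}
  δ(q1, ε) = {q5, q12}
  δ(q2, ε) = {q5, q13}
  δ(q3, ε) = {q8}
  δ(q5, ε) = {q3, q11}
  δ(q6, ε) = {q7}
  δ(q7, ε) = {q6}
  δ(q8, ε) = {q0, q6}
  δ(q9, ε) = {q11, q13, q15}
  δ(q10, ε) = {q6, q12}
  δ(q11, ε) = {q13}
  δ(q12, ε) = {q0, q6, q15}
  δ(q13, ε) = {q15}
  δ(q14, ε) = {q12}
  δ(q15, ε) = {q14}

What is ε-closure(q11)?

{q0, q6, q7, q11, q12, q13, q14, q15}

Start with {q11}.
From q11 via ε: add q13.
From q13 via ε: add q15.
From q15 via ε: add q14.
From q14 via ε: add q12.
From q12 via ε: add q0, q6.
From q0 via ε: add q7.
No new states can be added; the closed set is {q0, q6, q7, q11, q12, q13, q14, q15}.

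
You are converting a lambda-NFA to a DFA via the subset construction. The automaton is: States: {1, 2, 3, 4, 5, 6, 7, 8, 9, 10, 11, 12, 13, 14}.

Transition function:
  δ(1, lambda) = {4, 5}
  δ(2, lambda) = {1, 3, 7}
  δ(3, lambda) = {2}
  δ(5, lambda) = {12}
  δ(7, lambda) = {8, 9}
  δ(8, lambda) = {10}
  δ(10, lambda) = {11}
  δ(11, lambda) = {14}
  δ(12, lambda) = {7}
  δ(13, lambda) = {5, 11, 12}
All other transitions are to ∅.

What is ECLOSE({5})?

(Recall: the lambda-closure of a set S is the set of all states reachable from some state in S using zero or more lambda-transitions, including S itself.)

Start with {5}.
From 5 via lambda: add 12.
From 12 via lambda: add 7.
From 7 via lambda: add 8, 9.
From 8 via lambda: add 10.
From 10 via lambda: add 11.
From 11 via lambda: add 14.
No new states can be added; the closed set is {5, 7, 8, 9, 10, 11, 12, 14}.

{5, 7, 8, 9, 10, 11, 12, 14}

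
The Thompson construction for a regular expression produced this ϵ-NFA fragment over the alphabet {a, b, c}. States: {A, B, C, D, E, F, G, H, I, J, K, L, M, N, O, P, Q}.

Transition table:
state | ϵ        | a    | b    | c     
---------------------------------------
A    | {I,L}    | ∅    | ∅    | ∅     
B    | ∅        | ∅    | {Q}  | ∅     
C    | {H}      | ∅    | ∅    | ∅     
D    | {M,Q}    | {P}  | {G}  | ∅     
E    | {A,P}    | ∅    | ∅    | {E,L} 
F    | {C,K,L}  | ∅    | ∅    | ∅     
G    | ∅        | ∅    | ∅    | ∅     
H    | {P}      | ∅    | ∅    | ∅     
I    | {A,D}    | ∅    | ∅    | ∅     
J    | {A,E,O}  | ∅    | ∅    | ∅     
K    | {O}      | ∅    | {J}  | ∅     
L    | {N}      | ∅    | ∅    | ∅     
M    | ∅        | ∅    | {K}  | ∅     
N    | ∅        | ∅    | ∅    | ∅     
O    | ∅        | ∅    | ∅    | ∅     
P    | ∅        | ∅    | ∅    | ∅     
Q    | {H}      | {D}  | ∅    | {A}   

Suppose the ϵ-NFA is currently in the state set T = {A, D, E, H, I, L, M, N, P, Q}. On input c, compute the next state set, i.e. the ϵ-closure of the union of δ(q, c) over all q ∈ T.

E on c → {E, L}.
Q on c → {A}.
No c-transition from A, D, H, I, L, M, N, P.
Union after reading c: {A, E, L}.
Now take the ϵ-closure:
From A via ϵ: add I.
From E via ϵ: add P.
From L via ϵ: add N.
From I via ϵ: add D.
From D via ϵ: add M, Q.
From Q via ϵ: add H.
No new states can be added; the closed set is {A, D, E, H, I, L, M, N, P, Q}.

{A, D, E, H, I, L, M, N, P, Q}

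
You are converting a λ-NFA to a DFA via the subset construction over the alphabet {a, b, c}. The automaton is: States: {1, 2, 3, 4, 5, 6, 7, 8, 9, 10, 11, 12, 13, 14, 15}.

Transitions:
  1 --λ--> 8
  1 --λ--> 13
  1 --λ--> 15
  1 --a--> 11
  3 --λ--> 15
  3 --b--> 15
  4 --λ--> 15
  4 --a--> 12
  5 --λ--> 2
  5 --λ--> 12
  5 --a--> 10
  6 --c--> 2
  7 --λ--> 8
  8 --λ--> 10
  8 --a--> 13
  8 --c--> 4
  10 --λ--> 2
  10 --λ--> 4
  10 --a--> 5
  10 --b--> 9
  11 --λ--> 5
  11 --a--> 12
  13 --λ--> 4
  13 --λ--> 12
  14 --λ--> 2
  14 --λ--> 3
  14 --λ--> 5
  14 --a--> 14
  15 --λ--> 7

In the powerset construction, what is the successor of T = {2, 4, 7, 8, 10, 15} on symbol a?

4 on a → {12}.
8 on a → {13}.
10 on a → {5}.
No a-transition from 2, 7, 15.
Union after reading a: {5, 12, 13}.
Now take the λ-closure:
From 5 via λ: add 2.
From 13 via λ: add 4.
From 4 via λ: add 15.
From 15 via λ: add 7.
From 7 via λ: add 8.
From 8 via λ: add 10.
No new states can be added; the closed set is {2, 4, 5, 7, 8, 10, 12, 13, 15}.

{2, 4, 5, 7, 8, 10, 12, 13, 15}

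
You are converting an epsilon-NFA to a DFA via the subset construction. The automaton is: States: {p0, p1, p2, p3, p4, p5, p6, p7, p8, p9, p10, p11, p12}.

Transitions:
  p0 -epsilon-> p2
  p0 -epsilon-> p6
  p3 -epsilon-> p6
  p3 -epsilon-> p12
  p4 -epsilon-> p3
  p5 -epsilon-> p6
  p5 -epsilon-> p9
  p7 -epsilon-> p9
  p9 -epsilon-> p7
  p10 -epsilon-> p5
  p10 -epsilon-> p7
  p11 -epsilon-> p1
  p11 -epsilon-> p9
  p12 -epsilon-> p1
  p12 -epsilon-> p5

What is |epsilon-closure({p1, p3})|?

Start with {p1, p3}.
From p3 via epsilon: add p6, p12.
From p12 via epsilon: add p5.
From p5 via epsilon: add p9.
From p9 via epsilon: add p7.
epsilon-closure = {p1, p3, p5, p6, p7, p9, p12}, which has 7 states.

7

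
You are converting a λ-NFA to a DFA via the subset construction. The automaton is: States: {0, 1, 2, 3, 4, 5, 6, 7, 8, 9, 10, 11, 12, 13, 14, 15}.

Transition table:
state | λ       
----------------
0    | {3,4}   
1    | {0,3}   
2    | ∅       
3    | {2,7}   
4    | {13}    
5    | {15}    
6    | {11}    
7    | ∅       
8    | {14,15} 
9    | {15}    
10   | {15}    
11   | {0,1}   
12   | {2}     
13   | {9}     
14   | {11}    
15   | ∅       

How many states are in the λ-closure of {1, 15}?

Start with {1, 15}.
From 1 via λ: add 0, 3.
From 0 via λ: add 4.
From 3 via λ: add 2, 7.
From 4 via λ: add 13.
From 13 via λ: add 9.
λ-closure = {0, 1, 2, 3, 4, 7, 9, 13, 15}, which has 9 states.

9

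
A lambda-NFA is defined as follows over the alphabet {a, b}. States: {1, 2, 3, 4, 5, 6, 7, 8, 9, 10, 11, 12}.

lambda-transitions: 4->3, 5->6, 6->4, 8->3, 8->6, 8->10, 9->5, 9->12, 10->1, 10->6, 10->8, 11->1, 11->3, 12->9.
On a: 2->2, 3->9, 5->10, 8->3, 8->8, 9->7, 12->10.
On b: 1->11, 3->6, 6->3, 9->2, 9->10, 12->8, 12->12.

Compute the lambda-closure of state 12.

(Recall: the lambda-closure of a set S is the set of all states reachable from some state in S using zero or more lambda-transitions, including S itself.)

{3, 4, 5, 6, 9, 12}

Start with {12}.
From 12 via lambda: add 9.
From 9 via lambda: add 5.
From 5 via lambda: add 6.
From 6 via lambda: add 4.
From 4 via lambda: add 3.
No new states can be added; the closed set is {3, 4, 5, 6, 9, 12}.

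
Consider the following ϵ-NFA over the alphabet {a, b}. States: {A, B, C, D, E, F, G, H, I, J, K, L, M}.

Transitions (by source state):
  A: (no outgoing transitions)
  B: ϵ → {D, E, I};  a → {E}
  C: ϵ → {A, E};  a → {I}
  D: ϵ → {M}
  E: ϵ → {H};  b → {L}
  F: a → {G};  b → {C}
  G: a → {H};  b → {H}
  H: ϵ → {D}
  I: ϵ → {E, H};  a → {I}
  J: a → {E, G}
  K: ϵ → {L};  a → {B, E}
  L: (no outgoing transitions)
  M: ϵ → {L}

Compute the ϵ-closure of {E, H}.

Start with {E, H}.
From H via ϵ: add D.
From D via ϵ: add M.
From M via ϵ: add L.
No new states can be added; the closed set is {D, E, H, L, M}.

{D, E, H, L, M}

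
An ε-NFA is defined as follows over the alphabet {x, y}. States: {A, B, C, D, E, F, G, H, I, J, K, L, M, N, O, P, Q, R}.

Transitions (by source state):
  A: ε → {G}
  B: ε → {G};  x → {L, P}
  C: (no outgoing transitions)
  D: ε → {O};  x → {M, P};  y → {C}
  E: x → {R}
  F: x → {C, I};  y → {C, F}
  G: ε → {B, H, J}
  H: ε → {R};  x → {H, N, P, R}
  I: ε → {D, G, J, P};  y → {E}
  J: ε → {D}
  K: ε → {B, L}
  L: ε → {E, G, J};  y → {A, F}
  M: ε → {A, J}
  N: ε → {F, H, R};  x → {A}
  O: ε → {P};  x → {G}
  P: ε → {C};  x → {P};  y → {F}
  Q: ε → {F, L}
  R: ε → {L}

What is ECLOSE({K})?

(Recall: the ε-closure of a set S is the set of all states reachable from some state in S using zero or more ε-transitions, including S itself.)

{B, C, D, E, G, H, J, K, L, O, P, R}

Start with {K}.
From K via ε: add B, L.
From B via ε: add G.
From L via ε: add E, J.
From G via ε: add H.
From J via ε: add D.
From D via ε: add O.
From H via ε: add R.
From O via ε: add P.
From P via ε: add C.
No new states can be added; the closed set is {B, C, D, E, G, H, J, K, L, O, P, R}.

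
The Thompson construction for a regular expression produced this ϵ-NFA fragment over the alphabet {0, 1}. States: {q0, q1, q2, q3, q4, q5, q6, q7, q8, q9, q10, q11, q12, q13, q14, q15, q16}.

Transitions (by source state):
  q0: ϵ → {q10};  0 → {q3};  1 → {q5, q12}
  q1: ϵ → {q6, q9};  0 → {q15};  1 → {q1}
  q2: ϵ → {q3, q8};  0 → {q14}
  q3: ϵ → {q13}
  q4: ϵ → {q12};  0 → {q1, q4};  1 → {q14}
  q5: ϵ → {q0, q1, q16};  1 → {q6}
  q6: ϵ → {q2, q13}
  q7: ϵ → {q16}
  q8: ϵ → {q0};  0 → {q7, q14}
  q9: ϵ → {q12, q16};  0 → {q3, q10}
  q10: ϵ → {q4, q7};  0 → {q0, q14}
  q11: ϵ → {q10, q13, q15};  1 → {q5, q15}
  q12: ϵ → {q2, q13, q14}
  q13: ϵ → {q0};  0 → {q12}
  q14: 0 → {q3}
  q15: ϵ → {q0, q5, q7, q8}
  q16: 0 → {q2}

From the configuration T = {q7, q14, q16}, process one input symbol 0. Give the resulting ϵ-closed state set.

q14 on 0 → {q3}.
q16 on 0 → {q2}.
No 0-transition from q7.
Union after reading 0: {q2, q3}.
Now take the ϵ-closure:
From q2 via ϵ: add q8.
From q3 via ϵ: add q13.
From q8 via ϵ: add q0.
From q0 via ϵ: add q10.
From q10 via ϵ: add q4, q7.
From q4 via ϵ: add q12.
From q7 via ϵ: add q16.
From q12 via ϵ: add q14.
No new states can be added; the closed set is {q0, q2, q3, q4, q7, q8, q10, q12, q13, q14, q16}.

{q0, q2, q3, q4, q7, q8, q10, q12, q13, q14, q16}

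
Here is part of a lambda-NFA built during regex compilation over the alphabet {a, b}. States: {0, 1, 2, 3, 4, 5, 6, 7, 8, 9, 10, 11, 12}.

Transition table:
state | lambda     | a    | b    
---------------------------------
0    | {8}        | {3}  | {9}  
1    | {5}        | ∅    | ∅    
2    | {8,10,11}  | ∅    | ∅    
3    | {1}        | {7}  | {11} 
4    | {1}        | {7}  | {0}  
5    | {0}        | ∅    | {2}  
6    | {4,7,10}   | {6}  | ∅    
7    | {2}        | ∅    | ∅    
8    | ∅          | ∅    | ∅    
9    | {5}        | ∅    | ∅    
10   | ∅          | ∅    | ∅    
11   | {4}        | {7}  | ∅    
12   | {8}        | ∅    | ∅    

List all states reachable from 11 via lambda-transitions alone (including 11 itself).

Start with {11}.
From 11 via lambda: add 4.
From 4 via lambda: add 1.
From 1 via lambda: add 5.
From 5 via lambda: add 0.
From 0 via lambda: add 8.
No new states can be added; the closed set is {0, 1, 4, 5, 8, 11}.

{0, 1, 4, 5, 8, 11}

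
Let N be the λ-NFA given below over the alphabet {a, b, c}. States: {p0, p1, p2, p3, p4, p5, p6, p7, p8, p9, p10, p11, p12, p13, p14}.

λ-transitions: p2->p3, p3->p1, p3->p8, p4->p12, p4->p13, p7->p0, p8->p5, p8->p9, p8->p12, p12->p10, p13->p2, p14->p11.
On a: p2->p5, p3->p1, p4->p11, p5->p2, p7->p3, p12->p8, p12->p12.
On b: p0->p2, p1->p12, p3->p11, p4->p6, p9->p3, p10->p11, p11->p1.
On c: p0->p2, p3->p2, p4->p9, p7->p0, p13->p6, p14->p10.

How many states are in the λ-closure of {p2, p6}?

9

Start with {p2, p6}.
From p2 via λ: add p3.
From p3 via λ: add p1, p8.
From p8 via λ: add p5, p9, p12.
From p12 via λ: add p10.
λ-closure = {p1, p2, p3, p5, p6, p8, p9, p10, p12}, which has 9 states.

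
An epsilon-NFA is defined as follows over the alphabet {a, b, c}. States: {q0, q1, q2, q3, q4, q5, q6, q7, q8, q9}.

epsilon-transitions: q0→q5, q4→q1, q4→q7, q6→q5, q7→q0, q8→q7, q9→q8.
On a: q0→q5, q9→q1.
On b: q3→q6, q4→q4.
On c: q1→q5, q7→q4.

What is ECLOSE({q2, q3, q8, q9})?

Start with {q2, q3, q8, q9}.
From q8 via epsilon: add q7.
From q7 via epsilon: add q0.
From q0 via epsilon: add q5.
No new states can be added; the closed set is {q0, q2, q3, q5, q7, q8, q9}.

{q0, q2, q3, q5, q7, q8, q9}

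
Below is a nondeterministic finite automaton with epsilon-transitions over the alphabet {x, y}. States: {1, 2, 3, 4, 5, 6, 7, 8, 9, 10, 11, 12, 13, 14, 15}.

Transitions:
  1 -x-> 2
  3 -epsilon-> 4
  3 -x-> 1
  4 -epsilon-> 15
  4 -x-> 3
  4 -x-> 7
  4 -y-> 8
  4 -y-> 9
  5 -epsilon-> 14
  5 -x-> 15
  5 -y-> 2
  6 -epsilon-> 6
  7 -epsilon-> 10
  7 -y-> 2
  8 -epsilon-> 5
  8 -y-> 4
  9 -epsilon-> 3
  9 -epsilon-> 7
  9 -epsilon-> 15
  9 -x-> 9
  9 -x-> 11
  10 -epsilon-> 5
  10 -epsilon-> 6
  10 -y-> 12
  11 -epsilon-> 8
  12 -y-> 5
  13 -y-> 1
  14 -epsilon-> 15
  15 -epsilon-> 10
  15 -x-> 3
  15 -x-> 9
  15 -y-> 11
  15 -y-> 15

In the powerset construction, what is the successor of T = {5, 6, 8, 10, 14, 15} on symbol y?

{2, 4, 5, 6, 8, 10, 11, 12, 14, 15}

5 on y → {2}.
8 on y → {4}.
10 on y → {12}.
15 on y → {11, 15}.
No y-transition from 6, 14.
Union after reading y: {2, 4, 11, 12, 15}.
Now take the epsilon-closure:
From 11 via epsilon: add 8.
From 15 via epsilon: add 10.
From 8 via epsilon: add 5.
From 10 via epsilon: add 6.
From 5 via epsilon: add 14.
No new states can be added; the closed set is {2, 4, 5, 6, 8, 10, 11, 12, 14, 15}.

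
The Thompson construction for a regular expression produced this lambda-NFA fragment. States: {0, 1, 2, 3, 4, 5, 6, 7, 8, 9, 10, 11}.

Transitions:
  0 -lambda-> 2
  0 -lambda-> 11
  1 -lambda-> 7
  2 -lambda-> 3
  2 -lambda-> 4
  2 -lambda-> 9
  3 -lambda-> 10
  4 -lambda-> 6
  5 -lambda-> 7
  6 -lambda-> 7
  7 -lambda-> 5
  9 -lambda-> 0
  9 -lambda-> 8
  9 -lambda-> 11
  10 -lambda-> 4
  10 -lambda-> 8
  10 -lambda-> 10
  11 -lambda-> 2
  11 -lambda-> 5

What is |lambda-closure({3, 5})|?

Start with {3, 5}.
From 3 via lambda: add 10.
From 5 via lambda: add 7.
From 10 via lambda: add 4, 8.
From 4 via lambda: add 6.
lambda-closure = {3, 4, 5, 6, 7, 8, 10}, which has 7 states.

7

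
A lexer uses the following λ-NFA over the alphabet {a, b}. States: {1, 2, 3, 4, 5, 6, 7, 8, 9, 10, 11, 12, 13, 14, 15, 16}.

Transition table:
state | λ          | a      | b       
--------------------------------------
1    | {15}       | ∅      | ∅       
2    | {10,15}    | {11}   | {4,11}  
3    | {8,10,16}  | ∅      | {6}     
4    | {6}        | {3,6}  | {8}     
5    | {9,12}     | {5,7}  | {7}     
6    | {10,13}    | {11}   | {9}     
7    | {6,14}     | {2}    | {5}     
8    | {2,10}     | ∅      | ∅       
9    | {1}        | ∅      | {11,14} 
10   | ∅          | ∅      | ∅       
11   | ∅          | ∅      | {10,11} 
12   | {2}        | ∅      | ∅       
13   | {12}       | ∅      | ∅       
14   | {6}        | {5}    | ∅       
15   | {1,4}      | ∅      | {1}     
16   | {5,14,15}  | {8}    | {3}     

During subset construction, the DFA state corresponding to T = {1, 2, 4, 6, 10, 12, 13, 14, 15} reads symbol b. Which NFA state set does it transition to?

2 on b → {4, 11}.
4 on b → {8}.
6 on b → {9}.
15 on b → {1}.
No b-transition from 1, 10, 12, 13, 14.
Union after reading b: {1, 4, 8, 9, 11}.
Now take the λ-closure:
From 1 via λ: add 15.
From 4 via λ: add 6.
From 8 via λ: add 2, 10.
From 6 via λ: add 13.
From 13 via λ: add 12.
No new states can be added; the closed set is {1, 2, 4, 6, 8, 9, 10, 11, 12, 13, 15}.

{1, 2, 4, 6, 8, 9, 10, 11, 12, 13, 15}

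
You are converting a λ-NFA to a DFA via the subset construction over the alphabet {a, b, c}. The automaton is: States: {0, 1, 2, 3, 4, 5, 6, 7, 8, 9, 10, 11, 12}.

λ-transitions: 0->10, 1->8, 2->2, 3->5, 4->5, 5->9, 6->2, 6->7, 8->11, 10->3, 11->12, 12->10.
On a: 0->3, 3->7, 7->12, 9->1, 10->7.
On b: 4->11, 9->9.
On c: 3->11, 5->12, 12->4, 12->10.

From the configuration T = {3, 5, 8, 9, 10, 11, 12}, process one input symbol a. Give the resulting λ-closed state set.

3 on a → {7}.
9 on a → {1}.
10 on a → {7}.
No a-transition from 5, 8, 11, 12.
Union after reading a: {1, 7}.
Now take the λ-closure:
From 1 via λ: add 8.
From 8 via λ: add 11.
From 11 via λ: add 12.
From 12 via λ: add 10.
From 10 via λ: add 3.
From 3 via λ: add 5.
From 5 via λ: add 9.
No new states can be added; the closed set is {1, 3, 5, 7, 8, 9, 10, 11, 12}.

{1, 3, 5, 7, 8, 9, 10, 11, 12}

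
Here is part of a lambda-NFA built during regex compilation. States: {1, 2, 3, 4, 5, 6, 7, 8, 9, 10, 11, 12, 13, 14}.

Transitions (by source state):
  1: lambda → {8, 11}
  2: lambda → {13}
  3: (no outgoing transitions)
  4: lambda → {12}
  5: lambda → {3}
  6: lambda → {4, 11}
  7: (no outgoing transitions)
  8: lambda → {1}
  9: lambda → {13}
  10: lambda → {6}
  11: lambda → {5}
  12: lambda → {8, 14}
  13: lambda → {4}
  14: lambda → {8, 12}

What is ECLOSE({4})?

{1, 3, 4, 5, 8, 11, 12, 14}

Start with {4}.
From 4 via lambda: add 12.
From 12 via lambda: add 8, 14.
From 8 via lambda: add 1.
From 1 via lambda: add 11.
From 11 via lambda: add 5.
From 5 via lambda: add 3.
No new states can be added; the closed set is {1, 3, 4, 5, 8, 11, 12, 14}.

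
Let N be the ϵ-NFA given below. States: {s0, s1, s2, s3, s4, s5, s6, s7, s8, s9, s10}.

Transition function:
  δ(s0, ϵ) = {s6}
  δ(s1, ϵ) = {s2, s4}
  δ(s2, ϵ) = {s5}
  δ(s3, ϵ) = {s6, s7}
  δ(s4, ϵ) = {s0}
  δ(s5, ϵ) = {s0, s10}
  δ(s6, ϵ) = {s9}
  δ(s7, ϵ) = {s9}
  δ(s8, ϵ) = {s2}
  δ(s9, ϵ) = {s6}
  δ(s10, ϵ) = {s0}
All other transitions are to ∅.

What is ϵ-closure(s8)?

Start with {s8}.
From s8 via ϵ: add s2.
From s2 via ϵ: add s5.
From s5 via ϵ: add s0, s10.
From s0 via ϵ: add s6.
From s6 via ϵ: add s9.
No new states can be added; the closed set is {s0, s2, s5, s6, s8, s9, s10}.

{s0, s2, s5, s6, s8, s9, s10}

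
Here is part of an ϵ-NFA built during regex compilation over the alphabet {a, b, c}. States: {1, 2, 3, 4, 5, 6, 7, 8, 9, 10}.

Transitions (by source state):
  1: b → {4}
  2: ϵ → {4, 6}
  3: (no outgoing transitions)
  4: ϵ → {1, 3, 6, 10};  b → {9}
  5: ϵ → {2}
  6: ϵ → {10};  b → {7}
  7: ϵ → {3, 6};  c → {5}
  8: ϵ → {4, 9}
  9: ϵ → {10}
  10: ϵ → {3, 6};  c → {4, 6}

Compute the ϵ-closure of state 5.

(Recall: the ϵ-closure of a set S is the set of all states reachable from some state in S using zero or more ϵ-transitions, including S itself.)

{1, 2, 3, 4, 5, 6, 10}

Start with {5}.
From 5 via ϵ: add 2.
From 2 via ϵ: add 4, 6.
From 4 via ϵ: add 1, 3, 10.
No new states can be added; the closed set is {1, 2, 3, 4, 5, 6, 10}.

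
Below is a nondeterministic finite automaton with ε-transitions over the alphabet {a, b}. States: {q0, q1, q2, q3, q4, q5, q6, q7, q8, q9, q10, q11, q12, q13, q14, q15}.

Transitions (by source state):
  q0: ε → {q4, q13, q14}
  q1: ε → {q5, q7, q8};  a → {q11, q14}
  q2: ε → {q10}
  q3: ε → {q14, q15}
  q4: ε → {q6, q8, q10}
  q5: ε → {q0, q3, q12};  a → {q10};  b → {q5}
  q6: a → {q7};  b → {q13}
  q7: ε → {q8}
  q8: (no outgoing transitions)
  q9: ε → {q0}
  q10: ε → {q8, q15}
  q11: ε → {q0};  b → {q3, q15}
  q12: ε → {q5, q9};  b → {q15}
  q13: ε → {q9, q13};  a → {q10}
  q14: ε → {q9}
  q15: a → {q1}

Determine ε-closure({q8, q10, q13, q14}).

{q0, q4, q6, q8, q9, q10, q13, q14, q15}

Start with {q8, q10, q13, q14}.
From q10 via ε: add q15.
From q13 via ε: add q9.
From q9 via ε: add q0.
From q0 via ε: add q4.
From q4 via ε: add q6.
No new states can be added; the closed set is {q0, q4, q6, q8, q9, q10, q13, q14, q15}.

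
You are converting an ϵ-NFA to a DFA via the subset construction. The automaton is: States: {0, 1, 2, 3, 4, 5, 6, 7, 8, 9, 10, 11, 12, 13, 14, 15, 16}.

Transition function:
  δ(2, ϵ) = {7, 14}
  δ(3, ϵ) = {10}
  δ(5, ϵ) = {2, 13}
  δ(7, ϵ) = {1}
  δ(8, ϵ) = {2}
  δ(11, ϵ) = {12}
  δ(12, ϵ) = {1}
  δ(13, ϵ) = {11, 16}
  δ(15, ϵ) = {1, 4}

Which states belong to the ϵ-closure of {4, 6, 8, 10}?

Start with {4, 6, 8, 10}.
From 8 via ϵ: add 2.
From 2 via ϵ: add 7, 14.
From 7 via ϵ: add 1.
No new states can be added; the closed set is {1, 2, 4, 6, 7, 8, 10, 14}.

{1, 2, 4, 6, 7, 8, 10, 14}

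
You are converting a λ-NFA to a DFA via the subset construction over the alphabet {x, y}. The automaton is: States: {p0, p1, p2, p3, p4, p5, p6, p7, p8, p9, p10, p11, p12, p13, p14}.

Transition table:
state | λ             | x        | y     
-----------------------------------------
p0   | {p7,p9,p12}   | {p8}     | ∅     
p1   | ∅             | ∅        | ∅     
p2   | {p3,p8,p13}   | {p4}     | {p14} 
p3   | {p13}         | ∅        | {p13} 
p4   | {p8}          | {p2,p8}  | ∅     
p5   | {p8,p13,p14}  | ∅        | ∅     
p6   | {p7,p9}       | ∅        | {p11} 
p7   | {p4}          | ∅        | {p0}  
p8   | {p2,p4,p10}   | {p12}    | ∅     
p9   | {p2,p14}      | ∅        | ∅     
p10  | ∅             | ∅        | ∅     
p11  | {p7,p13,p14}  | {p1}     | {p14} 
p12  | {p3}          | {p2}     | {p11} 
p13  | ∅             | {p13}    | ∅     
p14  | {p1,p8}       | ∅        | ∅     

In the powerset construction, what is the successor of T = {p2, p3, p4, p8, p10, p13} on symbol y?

p2 on y → {p14}.
p3 on y → {p13}.
No y-transition from p4, p8, p10, p13.
Union after reading y: {p13, p14}.
Now take the λ-closure:
From p14 via λ: add p1, p8.
From p8 via λ: add p2, p4, p10.
From p2 via λ: add p3.
No new states can be added; the closed set is {p1, p2, p3, p4, p8, p10, p13, p14}.

{p1, p2, p3, p4, p8, p10, p13, p14}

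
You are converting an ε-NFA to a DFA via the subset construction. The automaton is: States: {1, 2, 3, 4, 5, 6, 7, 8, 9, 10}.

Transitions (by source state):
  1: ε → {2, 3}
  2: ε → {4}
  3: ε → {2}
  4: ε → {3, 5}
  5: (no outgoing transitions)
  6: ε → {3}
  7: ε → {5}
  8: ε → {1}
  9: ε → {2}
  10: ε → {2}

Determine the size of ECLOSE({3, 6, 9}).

Start with {3, 6, 9}.
From 3 via ε: add 2.
From 2 via ε: add 4.
From 4 via ε: add 5.
ε-closure = {2, 3, 4, 5, 6, 9}, which has 6 states.

6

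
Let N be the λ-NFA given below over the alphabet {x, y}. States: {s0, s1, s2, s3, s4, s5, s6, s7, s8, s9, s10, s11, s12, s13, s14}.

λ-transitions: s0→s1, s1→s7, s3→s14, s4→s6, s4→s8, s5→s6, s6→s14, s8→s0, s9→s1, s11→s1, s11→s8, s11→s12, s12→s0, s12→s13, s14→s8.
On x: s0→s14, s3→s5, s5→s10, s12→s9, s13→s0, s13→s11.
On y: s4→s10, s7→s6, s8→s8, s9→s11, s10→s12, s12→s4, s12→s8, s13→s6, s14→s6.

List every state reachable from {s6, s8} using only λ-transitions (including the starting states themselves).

{s0, s1, s6, s7, s8, s14}

Start with {s6, s8}.
From s6 via λ: add s14.
From s8 via λ: add s0.
From s0 via λ: add s1.
From s1 via λ: add s7.
No new states can be added; the closed set is {s0, s1, s6, s7, s8, s14}.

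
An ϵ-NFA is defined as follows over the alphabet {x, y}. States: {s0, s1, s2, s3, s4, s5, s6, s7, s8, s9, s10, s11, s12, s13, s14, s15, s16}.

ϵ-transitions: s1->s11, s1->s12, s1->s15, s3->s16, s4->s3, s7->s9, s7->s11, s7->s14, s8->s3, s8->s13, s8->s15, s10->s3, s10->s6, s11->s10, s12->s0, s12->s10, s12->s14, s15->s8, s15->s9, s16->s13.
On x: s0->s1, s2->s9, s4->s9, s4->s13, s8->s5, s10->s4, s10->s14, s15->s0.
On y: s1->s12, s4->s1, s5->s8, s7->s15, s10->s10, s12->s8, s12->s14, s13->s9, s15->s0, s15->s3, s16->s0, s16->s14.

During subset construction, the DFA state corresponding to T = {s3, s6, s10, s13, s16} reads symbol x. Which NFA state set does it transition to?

s10 on x → {s4, s14}.
No x-transition from s3, s6, s13, s16.
Union after reading x: {s4, s14}.
Now take the ϵ-closure:
From s4 via ϵ: add s3.
From s3 via ϵ: add s16.
From s16 via ϵ: add s13.
No new states can be added; the closed set is {s3, s4, s13, s14, s16}.

{s3, s4, s13, s14, s16}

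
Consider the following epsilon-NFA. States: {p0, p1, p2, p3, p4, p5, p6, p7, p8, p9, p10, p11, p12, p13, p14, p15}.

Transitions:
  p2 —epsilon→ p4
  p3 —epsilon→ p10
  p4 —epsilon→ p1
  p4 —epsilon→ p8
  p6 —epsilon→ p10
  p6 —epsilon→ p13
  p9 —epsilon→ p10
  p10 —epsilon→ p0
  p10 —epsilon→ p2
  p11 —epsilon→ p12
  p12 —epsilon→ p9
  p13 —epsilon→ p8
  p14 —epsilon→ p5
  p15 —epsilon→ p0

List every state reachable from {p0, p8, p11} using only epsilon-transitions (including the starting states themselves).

Start with {p0, p8, p11}.
From p11 via epsilon: add p12.
From p12 via epsilon: add p9.
From p9 via epsilon: add p10.
From p10 via epsilon: add p2.
From p2 via epsilon: add p4.
From p4 via epsilon: add p1.
No new states can be added; the closed set is {p0, p1, p2, p4, p8, p9, p10, p11, p12}.

{p0, p1, p2, p4, p8, p9, p10, p11, p12}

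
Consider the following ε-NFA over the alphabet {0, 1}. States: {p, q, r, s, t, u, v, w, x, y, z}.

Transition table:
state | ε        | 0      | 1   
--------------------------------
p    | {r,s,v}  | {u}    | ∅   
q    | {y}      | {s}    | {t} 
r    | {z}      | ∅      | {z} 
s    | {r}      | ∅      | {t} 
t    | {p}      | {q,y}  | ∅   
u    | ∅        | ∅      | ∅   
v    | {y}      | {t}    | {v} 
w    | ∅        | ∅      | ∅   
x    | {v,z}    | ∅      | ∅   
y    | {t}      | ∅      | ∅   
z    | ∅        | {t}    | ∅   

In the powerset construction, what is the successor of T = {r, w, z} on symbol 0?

{p, r, s, t, v, y, z}

z on 0 → {t}.
No 0-transition from r, w.
Union after reading 0: {t}.
Now take the ε-closure:
From t via ε: add p.
From p via ε: add r, s, v.
From r via ε: add z.
From v via ε: add y.
No new states can be added; the closed set is {p, r, s, t, v, y, z}.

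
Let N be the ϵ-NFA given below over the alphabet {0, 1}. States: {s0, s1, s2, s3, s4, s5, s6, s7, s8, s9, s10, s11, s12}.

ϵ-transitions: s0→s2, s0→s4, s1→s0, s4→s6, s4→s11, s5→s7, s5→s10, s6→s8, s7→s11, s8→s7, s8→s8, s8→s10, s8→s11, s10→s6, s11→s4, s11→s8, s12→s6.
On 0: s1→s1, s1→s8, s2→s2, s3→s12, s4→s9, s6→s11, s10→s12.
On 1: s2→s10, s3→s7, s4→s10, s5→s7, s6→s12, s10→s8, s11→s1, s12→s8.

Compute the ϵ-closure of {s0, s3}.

{s0, s2, s3, s4, s6, s7, s8, s10, s11}

Start with {s0, s3}.
From s0 via ϵ: add s2, s4.
From s4 via ϵ: add s6, s11.
From s6 via ϵ: add s8.
From s8 via ϵ: add s7, s10.
No new states can be added; the closed set is {s0, s2, s3, s4, s6, s7, s8, s10, s11}.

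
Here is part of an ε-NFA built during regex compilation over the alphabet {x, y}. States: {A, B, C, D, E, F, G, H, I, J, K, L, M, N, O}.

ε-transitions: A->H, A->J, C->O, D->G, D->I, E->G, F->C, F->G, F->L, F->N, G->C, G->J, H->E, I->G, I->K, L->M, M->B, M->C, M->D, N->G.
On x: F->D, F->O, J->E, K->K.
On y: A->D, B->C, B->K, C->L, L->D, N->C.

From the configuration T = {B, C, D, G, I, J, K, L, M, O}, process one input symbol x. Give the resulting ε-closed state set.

J on x → {E}.
K on x → {K}.
No x-transition from B, C, D, G, I, L, M, O.
Union after reading x: {E, K}.
Now take the ε-closure:
From E via ε: add G.
From G via ε: add C, J.
From C via ε: add O.
No new states can be added; the closed set is {C, E, G, J, K, O}.

{C, E, G, J, K, O}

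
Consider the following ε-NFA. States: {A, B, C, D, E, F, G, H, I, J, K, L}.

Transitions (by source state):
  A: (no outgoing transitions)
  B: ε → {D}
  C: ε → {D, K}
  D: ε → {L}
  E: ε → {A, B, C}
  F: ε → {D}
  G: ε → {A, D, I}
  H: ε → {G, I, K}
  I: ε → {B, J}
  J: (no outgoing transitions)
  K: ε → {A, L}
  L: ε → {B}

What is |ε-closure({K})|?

5

Start with {K}.
From K via ε: add A, L.
From L via ε: add B.
From B via ε: add D.
ε-closure = {A, B, D, K, L}, which has 5 states.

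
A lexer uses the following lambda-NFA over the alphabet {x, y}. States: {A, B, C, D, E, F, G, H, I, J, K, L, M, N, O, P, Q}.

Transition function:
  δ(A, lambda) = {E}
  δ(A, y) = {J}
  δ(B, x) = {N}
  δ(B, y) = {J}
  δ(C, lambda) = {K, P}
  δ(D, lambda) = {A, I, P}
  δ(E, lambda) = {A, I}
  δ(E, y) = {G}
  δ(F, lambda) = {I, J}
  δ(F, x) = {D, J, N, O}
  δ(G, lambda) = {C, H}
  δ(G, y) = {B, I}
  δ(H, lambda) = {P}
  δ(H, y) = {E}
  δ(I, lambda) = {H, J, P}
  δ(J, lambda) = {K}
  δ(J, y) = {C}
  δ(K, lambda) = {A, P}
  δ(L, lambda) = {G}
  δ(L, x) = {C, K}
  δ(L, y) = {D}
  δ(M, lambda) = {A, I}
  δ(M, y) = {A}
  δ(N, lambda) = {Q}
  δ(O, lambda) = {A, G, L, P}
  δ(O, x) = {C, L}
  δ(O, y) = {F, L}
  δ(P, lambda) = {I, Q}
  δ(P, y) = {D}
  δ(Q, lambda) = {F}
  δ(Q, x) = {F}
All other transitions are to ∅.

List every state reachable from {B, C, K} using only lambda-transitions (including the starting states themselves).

{A, B, C, E, F, H, I, J, K, P, Q}

Start with {B, C, K}.
From C via lambda: add P.
From K via lambda: add A.
From A via lambda: add E.
From P via lambda: add I, Q.
From I via lambda: add H, J.
From Q via lambda: add F.
No new states can be added; the closed set is {A, B, C, E, F, H, I, J, K, P, Q}.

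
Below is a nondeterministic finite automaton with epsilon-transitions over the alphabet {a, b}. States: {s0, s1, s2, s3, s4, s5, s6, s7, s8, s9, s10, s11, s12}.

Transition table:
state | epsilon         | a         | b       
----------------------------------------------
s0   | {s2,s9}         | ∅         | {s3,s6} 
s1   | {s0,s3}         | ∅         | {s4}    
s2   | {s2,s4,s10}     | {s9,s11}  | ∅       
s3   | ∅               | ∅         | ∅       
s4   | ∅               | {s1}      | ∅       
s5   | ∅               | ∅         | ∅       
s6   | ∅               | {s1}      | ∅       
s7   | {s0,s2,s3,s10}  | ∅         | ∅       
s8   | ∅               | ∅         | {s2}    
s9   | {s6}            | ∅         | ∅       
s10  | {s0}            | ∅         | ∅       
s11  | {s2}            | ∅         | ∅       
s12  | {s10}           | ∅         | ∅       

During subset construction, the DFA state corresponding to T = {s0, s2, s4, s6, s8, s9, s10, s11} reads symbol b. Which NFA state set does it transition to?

{s0, s2, s3, s4, s6, s9, s10}

s0 on b → {s3, s6}.
s8 on b → {s2}.
No b-transition from s2, s4, s6, s9, s10, s11.
Union after reading b: {s2, s3, s6}.
Now take the epsilon-closure:
From s2 via epsilon: add s4, s10.
From s10 via epsilon: add s0.
From s0 via epsilon: add s9.
No new states can be added; the closed set is {s0, s2, s3, s4, s6, s9, s10}.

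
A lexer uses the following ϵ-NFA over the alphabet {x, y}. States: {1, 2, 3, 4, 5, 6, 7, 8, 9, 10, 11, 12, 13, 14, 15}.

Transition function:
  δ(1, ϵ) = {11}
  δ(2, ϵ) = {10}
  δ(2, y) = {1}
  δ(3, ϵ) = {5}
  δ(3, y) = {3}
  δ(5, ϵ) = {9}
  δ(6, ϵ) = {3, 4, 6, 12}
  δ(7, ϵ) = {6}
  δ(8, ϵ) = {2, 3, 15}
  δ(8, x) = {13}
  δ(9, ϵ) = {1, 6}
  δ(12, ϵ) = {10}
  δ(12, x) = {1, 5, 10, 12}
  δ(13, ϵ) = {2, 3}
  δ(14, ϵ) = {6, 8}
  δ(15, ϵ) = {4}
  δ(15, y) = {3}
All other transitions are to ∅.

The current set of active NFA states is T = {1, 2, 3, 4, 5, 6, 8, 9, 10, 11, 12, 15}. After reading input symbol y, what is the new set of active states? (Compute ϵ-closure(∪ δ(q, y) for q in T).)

{1, 3, 4, 5, 6, 9, 10, 11, 12}

2 on y → {1}.
3 on y → {3}.
15 on y → {3}.
No y-transition from 1, 4, 5, 6, 8, 9, 10, 11, 12.
Union after reading y: {1, 3}.
Now take the ϵ-closure:
From 1 via ϵ: add 11.
From 3 via ϵ: add 5.
From 5 via ϵ: add 9.
From 9 via ϵ: add 6.
From 6 via ϵ: add 4, 12.
From 12 via ϵ: add 10.
No new states can be added; the closed set is {1, 3, 4, 5, 6, 9, 10, 11, 12}.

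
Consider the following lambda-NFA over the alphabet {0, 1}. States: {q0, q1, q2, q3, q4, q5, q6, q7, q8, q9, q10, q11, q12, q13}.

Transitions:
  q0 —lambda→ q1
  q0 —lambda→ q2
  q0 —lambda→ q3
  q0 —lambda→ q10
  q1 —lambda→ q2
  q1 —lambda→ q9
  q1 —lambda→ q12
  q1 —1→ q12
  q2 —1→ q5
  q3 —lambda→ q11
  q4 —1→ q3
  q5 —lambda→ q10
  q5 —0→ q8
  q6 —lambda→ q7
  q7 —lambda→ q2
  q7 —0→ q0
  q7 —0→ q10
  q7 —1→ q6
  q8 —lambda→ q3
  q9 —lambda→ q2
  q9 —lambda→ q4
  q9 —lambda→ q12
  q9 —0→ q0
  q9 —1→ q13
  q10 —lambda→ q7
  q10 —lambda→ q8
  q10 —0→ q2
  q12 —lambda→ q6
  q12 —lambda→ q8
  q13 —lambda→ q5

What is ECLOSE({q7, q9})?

{q2, q3, q4, q6, q7, q8, q9, q11, q12}

Start with {q7, q9}.
From q7 via lambda: add q2.
From q9 via lambda: add q4, q12.
From q12 via lambda: add q6, q8.
From q8 via lambda: add q3.
From q3 via lambda: add q11.
No new states can be added; the closed set is {q2, q3, q4, q6, q7, q8, q9, q11, q12}.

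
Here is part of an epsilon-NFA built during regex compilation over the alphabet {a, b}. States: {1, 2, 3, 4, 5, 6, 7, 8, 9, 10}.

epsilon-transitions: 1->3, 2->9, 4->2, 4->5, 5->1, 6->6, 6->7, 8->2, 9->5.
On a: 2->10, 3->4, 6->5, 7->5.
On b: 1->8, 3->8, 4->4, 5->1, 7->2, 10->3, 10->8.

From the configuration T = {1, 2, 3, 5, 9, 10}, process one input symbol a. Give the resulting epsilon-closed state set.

{1, 2, 3, 4, 5, 9, 10}

2 on a → {10}.
3 on a → {4}.
No a-transition from 1, 5, 9, 10.
Union after reading a: {4, 10}.
Now take the epsilon-closure:
From 4 via epsilon: add 2, 5.
From 2 via epsilon: add 9.
From 5 via epsilon: add 1.
From 1 via epsilon: add 3.
No new states can be added; the closed set is {1, 2, 3, 4, 5, 9, 10}.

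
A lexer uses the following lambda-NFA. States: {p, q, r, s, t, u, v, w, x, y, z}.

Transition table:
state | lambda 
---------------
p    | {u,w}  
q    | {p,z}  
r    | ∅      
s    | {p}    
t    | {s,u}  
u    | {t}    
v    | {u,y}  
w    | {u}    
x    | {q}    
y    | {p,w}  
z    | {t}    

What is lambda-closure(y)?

Start with {y}.
From y via lambda: add p, w.
From p via lambda: add u.
From u via lambda: add t.
From t via lambda: add s.
No new states can be added; the closed set is {p, s, t, u, w, y}.

{p, s, t, u, w, y}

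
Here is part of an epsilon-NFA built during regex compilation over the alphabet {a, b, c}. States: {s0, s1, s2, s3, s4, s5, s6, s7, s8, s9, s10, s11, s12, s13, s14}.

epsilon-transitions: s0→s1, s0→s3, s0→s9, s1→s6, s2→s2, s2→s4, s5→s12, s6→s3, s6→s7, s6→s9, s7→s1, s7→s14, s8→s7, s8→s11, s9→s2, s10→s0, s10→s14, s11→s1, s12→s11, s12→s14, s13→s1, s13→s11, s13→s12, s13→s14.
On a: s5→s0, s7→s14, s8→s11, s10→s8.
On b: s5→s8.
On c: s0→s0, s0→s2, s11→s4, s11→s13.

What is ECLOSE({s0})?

Start with {s0}.
From s0 via epsilon: add s1, s3, s9.
From s1 via epsilon: add s6.
From s9 via epsilon: add s2.
From s2 via epsilon: add s4.
From s6 via epsilon: add s7.
From s7 via epsilon: add s14.
No new states can be added; the closed set is {s0, s1, s2, s3, s4, s6, s7, s9, s14}.

{s0, s1, s2, s3, s4, s6, s7, s9, s14}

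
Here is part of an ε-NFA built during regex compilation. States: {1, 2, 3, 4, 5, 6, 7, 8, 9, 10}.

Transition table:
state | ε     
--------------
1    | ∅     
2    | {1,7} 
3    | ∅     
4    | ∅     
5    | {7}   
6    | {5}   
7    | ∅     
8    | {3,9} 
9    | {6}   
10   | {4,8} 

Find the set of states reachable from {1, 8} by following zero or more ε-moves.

{1, 3, 5, 6, 7, 8, 9}

Start with {1, 8}.
From 8 via ε: add 3, 9.
From 9 via ε: add 6.
From 6 via ε: add 5.
From 5 via ε: add 7.
No new states can be added; the closed set is {1, 3, 5, 6, 7, 8, 9}.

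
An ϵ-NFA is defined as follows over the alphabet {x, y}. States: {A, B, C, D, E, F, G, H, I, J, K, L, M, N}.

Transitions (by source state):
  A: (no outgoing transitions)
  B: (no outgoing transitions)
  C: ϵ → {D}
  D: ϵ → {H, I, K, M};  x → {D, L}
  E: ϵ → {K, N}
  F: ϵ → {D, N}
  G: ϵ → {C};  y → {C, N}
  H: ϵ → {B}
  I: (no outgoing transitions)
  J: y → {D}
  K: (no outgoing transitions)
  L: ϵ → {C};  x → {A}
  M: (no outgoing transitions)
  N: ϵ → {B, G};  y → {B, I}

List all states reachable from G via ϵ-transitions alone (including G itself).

Start with {G}.
From G via ϵ: add C.
From C via ϵ: add D.
From D via ϵ: add H, I, K, M.
From H via ϵ: add B.
No new states can be added; the closed set is {B, C, D, G, H, I, K, M}.

{B, C, D, G, H, I, K, M}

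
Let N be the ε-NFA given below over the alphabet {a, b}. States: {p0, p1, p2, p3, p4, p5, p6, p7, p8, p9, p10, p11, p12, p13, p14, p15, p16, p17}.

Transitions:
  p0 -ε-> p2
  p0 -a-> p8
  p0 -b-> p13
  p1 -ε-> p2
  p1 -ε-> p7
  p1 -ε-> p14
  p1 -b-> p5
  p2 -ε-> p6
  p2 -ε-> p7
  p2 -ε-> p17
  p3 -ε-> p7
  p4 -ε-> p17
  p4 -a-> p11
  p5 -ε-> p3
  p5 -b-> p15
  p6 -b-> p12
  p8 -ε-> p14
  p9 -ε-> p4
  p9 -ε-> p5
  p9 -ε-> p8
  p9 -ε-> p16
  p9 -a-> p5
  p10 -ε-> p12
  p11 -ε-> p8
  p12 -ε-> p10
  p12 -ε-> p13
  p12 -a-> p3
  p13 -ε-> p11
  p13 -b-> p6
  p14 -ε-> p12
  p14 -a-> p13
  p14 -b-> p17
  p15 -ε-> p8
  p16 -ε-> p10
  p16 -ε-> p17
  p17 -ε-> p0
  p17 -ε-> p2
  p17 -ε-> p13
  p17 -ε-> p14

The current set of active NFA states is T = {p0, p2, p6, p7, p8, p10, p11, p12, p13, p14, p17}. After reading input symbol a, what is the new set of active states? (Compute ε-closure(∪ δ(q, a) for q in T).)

{p3, p7, p8, p10, p11, p12, p13, p14}

p0 on a → {p8}.
p12 on a → {p3}.
p14 on a → {p13}.
No a-transition from p2, p6, p7, p8, p10, p11, p13, p17.
Union after reading a: {p3, p8, p13}.
Now take the ε-closure:
From p3 via ε: add p7.
From p8 via ε: add p14.
From p13 via ε: add p11.
From p14 via ε: add p12.
From p12 via ε: add p10.
No new states can be added; the closed set is {p3, p7, p8, p10, p11, p12, p13, p14}.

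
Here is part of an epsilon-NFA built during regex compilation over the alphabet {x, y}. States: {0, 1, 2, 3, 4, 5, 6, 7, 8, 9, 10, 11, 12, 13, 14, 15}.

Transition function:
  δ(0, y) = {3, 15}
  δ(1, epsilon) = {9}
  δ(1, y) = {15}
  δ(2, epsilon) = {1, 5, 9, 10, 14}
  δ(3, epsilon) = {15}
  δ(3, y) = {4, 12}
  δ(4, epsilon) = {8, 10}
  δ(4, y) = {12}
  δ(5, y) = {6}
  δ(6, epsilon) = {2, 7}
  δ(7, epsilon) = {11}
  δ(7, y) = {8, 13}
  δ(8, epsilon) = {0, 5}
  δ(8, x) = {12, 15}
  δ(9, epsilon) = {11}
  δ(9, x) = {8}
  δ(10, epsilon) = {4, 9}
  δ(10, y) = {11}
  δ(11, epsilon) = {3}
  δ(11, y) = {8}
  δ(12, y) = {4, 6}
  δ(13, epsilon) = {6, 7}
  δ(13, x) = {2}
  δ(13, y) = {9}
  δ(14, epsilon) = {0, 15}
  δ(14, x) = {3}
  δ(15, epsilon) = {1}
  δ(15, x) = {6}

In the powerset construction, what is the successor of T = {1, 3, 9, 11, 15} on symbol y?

{0, 1, 3, 4, 5, 8, 9, 10, 11, 12, 15}

1 on y → {15}.
3 on y → {4, 12}.
11 on y → {8}.
No y-transition from 9, 15.
Union after reading y: {4, 8, 12, 15}.
Now take the epsilon-closure:
From 4 via epsilon: add 10.
From 8 via epsilon: add 0, 5.
From 15 via epsilon: add 1.
From 1 via epsilon: add 9.
From 9 via epsilon: add 11.
From 11 via epsilon: add 3.
No new states can be added; the closed set is {0, 1, 3, 4, 5, 8, 9, 10, 11, 12, 15}.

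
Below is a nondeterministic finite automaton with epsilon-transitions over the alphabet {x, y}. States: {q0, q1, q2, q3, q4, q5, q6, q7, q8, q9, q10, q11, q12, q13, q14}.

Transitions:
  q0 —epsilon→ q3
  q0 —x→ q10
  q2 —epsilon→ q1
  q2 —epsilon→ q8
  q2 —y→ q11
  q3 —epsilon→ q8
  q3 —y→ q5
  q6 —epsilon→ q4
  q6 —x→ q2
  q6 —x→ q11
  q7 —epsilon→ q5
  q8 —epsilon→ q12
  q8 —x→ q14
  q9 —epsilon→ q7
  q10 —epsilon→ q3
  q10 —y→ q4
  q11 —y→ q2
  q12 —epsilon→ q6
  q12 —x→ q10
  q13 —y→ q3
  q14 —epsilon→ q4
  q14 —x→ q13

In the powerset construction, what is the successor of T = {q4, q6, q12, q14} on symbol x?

{q1, q2, q3, q4, q6, q8, q10, q11, q12, q13}

q6 on x → {q2, q11}.
q12 on x → {q10}.
q14 on x → {q13}.
No x-transition from q4.
Union after reading x: {q2, q10, q11, q13}.
Now take the epsilon-closure:
From q2 via epsilon: add q1, q8.
From q10 via epsilon: add q3.
From q8 via epsilon: add q12.
From q12 via epsilon: add q6.
From q6 via epsilon: add q4.
No new states can be added; the closed set is {q1, q2, q3, q4, q6, q8, q10, q11, q12, q13}.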